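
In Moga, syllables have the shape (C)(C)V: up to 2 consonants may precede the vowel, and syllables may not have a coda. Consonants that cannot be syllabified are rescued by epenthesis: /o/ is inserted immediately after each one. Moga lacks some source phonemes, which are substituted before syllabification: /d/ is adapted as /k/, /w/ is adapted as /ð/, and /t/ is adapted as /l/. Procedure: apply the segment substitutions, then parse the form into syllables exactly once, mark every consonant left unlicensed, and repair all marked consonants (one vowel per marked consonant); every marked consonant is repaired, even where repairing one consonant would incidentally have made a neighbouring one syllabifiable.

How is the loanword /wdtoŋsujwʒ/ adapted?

ðokloŋsujoðoʒo

Substitution: /w/ → /ð/, /d/ → /k/, /t/ → /l/, giving /ðkloŋsujðʒ/.
Syllabifying with onset maximization leaves /ð/, /j/, /ð/, /ʒ/ stranded (no codas are permitted; onsets may contain at most 2 consonants).
Inserting the epenthetic vowel yields /ð/ → /ðo/, /j/ → /jo/, /ð/ → /ðo/, /ʒ/ → /ʒo/.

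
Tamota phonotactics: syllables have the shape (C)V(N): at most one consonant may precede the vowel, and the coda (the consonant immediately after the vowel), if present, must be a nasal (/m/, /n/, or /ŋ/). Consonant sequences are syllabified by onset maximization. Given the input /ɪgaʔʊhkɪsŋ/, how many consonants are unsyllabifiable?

3

The consonants /h/, /s/, /ŋ/ cannot be parsed into a legal (C)V(N) syllable (only a nasal (/m/, /n/, or /ŋ/) is licensed in coda position; onsets are limited to one consonant).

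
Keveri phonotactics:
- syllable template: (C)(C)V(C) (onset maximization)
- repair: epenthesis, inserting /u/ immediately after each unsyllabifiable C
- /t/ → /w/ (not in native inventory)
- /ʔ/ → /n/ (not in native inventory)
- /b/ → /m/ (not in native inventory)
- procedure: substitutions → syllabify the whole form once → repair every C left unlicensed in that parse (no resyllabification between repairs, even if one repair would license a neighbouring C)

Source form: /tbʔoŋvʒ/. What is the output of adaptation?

wumnoŋvuʒu

Substitution: /t/ → /w/, /b/ → /m/, /ʔ/ → /n/, giving /wmnoŋvʒ/.
Syllabifying with onset maximization leaves /w/, /v/, /ʒ/ stranded (at most one coda consonant is licensed; onsets may contain at most 2 consonants).
Epenthesis after each stranded consonant: /w/ → /wu/, /v/ → /vu/, /ʒ/ → /ʒu/.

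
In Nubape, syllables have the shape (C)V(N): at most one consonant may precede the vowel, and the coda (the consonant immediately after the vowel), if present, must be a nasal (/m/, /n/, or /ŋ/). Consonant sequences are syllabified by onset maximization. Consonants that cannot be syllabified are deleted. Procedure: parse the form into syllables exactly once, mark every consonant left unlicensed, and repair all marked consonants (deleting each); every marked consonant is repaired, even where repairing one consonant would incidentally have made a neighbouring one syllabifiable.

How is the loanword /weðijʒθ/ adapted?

weði

Syllabifying with onset maximization leaves /j/, /ʒ/, /θ/ stranded (only a nasal (/m/, /n/, or /ŋ/) is licensed in coda position; onsets are limited to one consonant).
Deletion applies to /j/, /ʒ/, /θ/.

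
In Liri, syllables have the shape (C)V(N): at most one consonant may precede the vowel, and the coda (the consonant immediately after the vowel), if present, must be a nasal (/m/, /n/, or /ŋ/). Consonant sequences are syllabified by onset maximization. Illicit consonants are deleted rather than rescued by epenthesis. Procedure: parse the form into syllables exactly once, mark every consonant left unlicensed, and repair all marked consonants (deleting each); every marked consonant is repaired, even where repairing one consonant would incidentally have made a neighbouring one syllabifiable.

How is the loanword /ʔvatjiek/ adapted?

The consonants /ʔ/, /t/, /k/ cannot be parsed into a legal (C)V(N) syllable (only a nasal (/m/, /n/, or /ŋ/) is licensed in coda position; onsets are limited to one consonant).
Each unlicensed consonant is deleted: /ʔ/, /t/, /k/.

vajie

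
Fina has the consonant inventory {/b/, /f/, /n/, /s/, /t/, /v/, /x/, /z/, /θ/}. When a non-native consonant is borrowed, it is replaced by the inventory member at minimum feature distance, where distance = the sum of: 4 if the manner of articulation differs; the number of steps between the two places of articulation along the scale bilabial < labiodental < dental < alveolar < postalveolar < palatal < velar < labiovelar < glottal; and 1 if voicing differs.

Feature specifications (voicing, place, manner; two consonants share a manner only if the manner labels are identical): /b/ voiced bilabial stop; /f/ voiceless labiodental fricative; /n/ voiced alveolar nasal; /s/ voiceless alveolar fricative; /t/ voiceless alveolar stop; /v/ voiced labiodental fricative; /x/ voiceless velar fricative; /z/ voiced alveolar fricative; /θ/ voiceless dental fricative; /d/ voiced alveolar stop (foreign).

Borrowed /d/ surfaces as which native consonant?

/t/ is closest: same manner (stop), place distance 0 (alveolar→alveolar), voicing differs (+1); total 1. Next closest is /b/ at distance 3.

t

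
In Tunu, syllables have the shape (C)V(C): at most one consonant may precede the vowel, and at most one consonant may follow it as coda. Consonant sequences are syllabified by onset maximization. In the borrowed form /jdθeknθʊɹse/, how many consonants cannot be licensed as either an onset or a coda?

3

Syllabifying with onset maximization leaves /j/, /d/, /n/ stranded (at most one coda consonant is licensed; onsets are limited to one consonant).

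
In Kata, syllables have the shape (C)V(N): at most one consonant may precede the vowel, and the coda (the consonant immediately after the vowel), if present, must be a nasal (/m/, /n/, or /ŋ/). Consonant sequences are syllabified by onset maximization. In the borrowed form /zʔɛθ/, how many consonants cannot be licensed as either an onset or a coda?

Syllabifying with onset maximization leaves /z/, /θ/ stranded (only a nasal (/m/, /n/, or /ŋ/) is licensed in coda position; onsets are limited to one consonant).

2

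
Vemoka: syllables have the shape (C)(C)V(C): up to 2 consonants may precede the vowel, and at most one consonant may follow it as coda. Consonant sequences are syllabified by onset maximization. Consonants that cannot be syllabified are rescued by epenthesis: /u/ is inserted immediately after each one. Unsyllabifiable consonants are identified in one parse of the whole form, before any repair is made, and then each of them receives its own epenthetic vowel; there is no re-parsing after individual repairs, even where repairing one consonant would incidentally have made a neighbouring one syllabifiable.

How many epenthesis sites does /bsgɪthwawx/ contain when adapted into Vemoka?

2

The unsyllabifiable consonants are /b/, /x/; each receives one epenthetic vowel.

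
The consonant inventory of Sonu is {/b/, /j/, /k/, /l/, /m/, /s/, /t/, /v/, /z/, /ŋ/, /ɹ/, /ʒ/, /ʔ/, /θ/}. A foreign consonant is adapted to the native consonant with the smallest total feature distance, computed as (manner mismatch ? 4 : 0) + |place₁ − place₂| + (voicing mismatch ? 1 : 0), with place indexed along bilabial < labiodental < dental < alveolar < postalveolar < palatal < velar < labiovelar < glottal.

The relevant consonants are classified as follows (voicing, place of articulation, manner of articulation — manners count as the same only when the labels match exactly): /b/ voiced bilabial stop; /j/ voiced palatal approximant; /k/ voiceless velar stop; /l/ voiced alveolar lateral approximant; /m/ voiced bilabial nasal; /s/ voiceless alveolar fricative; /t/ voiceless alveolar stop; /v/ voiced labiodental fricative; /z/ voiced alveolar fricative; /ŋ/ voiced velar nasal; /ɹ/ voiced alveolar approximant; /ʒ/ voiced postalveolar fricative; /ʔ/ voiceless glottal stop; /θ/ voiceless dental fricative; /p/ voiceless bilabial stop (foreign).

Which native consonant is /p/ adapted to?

b

/b/ is closest: same manner (stop), place distance 0 (bilabial→bilabial), voicing differs (+1); total 1. Next closest is /t/ at distance 3.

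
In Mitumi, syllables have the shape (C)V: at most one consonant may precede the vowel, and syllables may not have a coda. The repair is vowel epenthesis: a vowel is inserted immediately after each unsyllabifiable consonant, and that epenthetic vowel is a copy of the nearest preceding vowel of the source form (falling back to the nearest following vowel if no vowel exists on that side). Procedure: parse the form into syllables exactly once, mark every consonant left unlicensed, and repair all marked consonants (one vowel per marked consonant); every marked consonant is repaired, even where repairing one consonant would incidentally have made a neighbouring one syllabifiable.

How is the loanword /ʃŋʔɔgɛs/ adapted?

The consonants /ʃ/, /ŋ/, /s/ cannot be parsed into a legal (C)V syllable (no codas are permitted; onsets are limited to one consonant).
Inserting the epenthetic vowel yields /ʃ/ → /ʃɔ/, /ŋ/ → /ŋɔ/, /s/ → /sɛ/.

ʃɔŋɔʔɔgɛsɛ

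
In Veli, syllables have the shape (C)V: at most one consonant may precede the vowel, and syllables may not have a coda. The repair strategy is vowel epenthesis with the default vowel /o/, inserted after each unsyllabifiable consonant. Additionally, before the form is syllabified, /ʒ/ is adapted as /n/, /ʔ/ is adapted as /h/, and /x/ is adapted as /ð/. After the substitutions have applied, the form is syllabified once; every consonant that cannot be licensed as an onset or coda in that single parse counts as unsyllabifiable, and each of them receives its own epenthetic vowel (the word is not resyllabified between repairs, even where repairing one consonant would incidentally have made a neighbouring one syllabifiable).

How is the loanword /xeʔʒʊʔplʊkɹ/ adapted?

ðehonʊhopolʊkoɹo

Substitution: /x/ → /ð/, /ʔ/ → /h/, /ʒ/ → /n/, giving /ðehnʊhplʊkɹ/.
Syllabifying with onset maximization leaves /h/, /h/, /p/, /k/, /ɹ/ stranded (no codas are permitted; onsets are limited to one consonant).
Epenthesis after each stranded consonant: /h/ → /ho/, /h/ → /ho/, /p/ → /po/, /k/ → /ko/, /ɹ/ → /ɹo/.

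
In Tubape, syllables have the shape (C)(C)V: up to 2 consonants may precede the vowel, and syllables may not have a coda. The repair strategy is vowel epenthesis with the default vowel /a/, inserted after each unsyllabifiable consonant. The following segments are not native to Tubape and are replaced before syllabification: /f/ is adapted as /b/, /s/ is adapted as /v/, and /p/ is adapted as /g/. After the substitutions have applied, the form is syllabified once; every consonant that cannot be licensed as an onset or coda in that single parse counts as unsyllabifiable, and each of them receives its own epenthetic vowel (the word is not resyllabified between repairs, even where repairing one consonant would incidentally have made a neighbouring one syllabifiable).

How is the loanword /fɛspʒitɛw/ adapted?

bɛvagʒitɛwa

Substitution: /f/ → /b/, /s/ → /v/, /p/ → /g/, giving /bɛvgʒitɛw/.
The consonants /v/, /w/ cannot be parsed into a legal (C)(C)V syllable (no codas are permitted; onsets may contain at most 2 consonants).
Inserting the epenthetic vowel yields /v/ → /va/, /w/ → /wa/.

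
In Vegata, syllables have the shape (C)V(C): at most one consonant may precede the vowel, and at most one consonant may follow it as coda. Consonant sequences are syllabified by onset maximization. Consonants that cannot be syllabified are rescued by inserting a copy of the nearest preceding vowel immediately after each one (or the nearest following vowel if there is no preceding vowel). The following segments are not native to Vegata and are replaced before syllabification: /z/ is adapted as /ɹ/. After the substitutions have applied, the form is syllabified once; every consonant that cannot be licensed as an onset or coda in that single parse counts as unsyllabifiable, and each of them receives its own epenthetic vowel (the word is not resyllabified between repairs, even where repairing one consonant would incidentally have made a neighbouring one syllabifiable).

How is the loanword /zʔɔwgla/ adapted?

ɹɔʔɔwgɔla

Substitution: /z/ → /ɹ/, giving /ɹʔɔwgla/.
Under (C)V(C), the unsyllabifiable consonants are /ɹ/, /g/ (at most one coda consonant is licensed; onsets are limited to one consonant).
Epenthesis after each stranded consonant: /ɹ/ → /ɹɔ/, /g/ → /gɔ/.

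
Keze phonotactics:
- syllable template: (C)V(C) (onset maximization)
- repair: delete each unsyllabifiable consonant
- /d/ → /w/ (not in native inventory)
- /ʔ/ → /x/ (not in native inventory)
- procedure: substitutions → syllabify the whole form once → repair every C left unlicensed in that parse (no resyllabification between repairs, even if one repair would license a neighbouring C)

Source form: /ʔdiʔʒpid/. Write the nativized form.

Substitution: /ʔ/ → /x/, /d/ → /w/, giving /xwixʒpiw/.
Under (C)V(C), the unsyllabifiable consonants are /x/, /ʒ/ (at most one coda consonant is licensed; onsets are limited to one consonant).
Deleting the stranded consonants removes /x/, /ʒ/.

wixpiw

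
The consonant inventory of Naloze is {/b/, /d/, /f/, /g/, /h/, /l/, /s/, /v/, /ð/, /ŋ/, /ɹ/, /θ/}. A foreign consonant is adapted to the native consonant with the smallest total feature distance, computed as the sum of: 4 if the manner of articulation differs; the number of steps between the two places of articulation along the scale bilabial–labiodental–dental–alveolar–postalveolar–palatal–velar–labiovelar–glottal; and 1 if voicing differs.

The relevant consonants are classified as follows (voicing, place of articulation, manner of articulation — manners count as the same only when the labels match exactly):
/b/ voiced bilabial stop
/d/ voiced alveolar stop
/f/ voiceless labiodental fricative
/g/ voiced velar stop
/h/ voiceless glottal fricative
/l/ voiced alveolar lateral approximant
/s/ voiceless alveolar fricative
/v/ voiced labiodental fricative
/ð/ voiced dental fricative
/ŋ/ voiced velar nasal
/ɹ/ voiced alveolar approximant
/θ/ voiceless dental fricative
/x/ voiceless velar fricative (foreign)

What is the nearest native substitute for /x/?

/h/ is closest: same manner (fricative), place distance 2 (velar→glottal), same voicing; total 2. Next closest is /s/ at distance 3.

h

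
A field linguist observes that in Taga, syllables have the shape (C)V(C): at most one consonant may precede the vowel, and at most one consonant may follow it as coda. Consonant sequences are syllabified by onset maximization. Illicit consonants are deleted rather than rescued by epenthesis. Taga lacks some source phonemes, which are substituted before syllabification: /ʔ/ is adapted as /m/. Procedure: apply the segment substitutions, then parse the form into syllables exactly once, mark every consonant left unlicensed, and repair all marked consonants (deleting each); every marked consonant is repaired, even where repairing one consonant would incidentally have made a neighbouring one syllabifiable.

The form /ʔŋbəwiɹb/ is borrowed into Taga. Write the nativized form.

bəwiɹ

Substitution: /ʔ/ → /m/, giving /mŋbəwiɹb/.
Syllabifying with onset maximization leaves /m/, /ŋ/, /b/ stranded (at most one coda consonant is licensed; onsets are limited to one consonant).
Deletion applies to /m/, /ŋ/, /b/.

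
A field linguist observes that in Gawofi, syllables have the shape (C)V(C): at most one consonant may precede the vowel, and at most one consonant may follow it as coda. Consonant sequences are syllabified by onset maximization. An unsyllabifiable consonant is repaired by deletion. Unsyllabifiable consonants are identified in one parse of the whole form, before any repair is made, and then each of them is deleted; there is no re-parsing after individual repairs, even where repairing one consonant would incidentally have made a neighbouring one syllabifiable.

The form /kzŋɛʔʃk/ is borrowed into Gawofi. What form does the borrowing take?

Under (C)V(C), the unsyllabifiable consonants are /k/, /z/, /ʃ/, /k/ (at most one coda consonant is licensed; onsets are limited to one consonant).
Each unlicensed consonant is deleted: /k/, /z/, /ʃ/, /k/.

ŋɛʔ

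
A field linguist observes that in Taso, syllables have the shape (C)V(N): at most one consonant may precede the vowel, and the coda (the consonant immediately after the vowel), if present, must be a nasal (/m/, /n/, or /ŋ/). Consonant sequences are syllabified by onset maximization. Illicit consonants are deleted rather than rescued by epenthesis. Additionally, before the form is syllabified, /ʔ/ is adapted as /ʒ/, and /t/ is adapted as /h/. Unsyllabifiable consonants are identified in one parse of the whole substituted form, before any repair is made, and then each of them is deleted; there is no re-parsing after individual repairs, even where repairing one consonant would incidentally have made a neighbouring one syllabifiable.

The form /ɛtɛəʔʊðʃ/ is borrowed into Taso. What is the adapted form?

Substitution: /t/ → /h/, /ʔ/ → /ʒ/, giving /ɛhɛəʒʊðʃ/.
Under (C)V(N), the unsyllabifiable consonants are /ð/, /ʃ/ (only a nasal (/m/, /n/, or /ŋ/) is licensed in coda position; onsets are limited to one consonant).
Deletion applies to /ð/, /ʃ/.

ɛhɛəʒʊ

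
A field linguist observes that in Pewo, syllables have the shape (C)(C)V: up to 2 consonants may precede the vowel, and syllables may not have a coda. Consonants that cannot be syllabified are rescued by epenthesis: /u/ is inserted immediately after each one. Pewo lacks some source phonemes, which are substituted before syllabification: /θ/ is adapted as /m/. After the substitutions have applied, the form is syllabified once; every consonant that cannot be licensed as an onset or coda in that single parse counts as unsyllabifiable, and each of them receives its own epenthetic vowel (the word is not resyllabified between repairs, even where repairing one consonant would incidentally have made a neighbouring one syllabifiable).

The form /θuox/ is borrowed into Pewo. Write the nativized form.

muoxu

Substitution: /θ/ → /m/, giving /muox/.
Under (C)(C)V, the unsyllabifiable consonants are /x/ (no codas are permitted; onsets may contain at most 2 consonants).
Inserting the epenthetic vowel yields /x/ → /xu/.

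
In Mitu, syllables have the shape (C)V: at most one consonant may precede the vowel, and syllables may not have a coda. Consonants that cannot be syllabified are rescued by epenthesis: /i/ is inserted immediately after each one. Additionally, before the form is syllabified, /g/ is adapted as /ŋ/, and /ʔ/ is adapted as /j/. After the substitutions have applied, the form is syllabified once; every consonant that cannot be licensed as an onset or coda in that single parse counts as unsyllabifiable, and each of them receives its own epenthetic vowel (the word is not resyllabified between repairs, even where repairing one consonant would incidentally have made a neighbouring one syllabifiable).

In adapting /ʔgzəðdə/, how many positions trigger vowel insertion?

3

After substitution the input is /jŋzəðdə/.
The unsyllabifiable consonants are /j/, /ŋ/, /ð/; each receives one epenthetic vowel.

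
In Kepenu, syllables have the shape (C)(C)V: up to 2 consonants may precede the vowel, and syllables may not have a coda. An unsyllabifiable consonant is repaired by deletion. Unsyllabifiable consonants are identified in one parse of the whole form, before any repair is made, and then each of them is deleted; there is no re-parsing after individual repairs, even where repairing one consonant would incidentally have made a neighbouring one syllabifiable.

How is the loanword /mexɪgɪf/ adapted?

mexɪgɪ

The consonants /f/ cannot be parsed into a legal (C)(C)V syllable (no codas are permitted; onsets may contain at most 2 consonants).
Deleting the stranded consonants removes /f/.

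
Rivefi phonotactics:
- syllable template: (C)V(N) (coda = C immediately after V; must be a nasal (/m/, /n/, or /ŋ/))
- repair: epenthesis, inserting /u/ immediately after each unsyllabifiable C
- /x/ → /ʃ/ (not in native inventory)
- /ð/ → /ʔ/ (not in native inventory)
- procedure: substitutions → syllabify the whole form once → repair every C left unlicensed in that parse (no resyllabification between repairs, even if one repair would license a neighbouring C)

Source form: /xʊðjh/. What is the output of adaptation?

ʃʊʔujuhu

Substitution: /x/ → /ʃ/, /ð/ → /ʔ/, giving /ʃʊʔjh/.
The consonants /ʔ/, /j/, /h/ cannot be parsed into a legal (C)V(N) syllable (only a nasal (/m/, /n/, or /ŋ/) is licensed in coda position; onsets are limited to one consonant).
Epenthesis after each stranded consonant: /ʔ/ → /ʔu/, /j/ → /ju/, /h/ → /hu/.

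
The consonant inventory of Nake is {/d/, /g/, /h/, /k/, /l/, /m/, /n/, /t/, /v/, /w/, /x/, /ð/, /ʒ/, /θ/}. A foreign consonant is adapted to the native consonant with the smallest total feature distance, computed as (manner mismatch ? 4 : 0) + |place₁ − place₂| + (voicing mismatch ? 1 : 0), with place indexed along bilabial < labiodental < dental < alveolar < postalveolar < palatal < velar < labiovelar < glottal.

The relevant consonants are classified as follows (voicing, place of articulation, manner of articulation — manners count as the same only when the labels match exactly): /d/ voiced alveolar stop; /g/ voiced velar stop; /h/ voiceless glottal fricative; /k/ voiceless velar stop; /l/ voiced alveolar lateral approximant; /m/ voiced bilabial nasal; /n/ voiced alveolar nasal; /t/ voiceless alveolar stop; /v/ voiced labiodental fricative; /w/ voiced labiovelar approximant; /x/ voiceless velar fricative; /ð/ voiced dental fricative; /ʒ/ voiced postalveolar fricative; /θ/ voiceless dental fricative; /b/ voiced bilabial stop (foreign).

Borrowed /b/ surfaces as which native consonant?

/d/ is closest: same manner (stop), place distance 3 (bilabial→alveolar), same voicing; total 3. Next closest is /m/ at distance 4.

d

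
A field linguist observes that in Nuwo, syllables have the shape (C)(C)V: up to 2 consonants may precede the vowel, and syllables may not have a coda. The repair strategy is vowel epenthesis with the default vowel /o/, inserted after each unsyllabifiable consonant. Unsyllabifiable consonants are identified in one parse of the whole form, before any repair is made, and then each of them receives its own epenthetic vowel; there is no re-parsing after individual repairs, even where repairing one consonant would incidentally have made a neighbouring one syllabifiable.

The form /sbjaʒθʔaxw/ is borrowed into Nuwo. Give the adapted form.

Under (C)(C)V, the unsyllabifiable consonants are /s/, /ʒ/, /x/, /w/ (no codas are permitted; onsets may contain at most 2 consonants).
Epenthesis after each stranded consonant: /s/ → /so/, /ʒ/ → /ʒo/, /x/ → /xo/, /w/ → /wo/.

sobjaʒoθʔaxowo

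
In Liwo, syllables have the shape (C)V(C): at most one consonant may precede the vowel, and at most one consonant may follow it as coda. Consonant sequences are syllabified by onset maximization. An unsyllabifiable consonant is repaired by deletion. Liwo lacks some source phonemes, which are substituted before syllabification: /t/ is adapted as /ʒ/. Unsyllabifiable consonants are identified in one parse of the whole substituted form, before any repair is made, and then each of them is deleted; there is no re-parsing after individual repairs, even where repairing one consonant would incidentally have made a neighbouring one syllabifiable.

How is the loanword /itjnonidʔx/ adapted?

iʒnonid

Substitution: /t/ → /ʒ/, giving /iʒjnonidʔx/.
Syllabifying with onset maximization leaves /j/, /ʔ/, /x/ stranded (at most one coda consonant is licensed; onsets are limited to one consonant).
Deletion applies to /j/, /ʔ/, /x/.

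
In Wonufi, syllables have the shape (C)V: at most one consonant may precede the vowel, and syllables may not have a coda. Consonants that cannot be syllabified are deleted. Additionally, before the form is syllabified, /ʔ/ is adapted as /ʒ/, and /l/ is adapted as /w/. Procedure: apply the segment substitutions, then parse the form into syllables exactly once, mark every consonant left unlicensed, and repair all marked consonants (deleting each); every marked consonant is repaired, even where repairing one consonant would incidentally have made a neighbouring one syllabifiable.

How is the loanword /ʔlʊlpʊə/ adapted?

wʊpʊə

Substitution: /ʔ/ → /ʒ/, /l/ → /w/, giving /ʒwʊwpʊə/.
Syllabifying with onset maximization leaves /ʒ/, /w/ stranded (no codas are permitted; onsets are limited to one consonant).
Deleting the stranded consonants removes /ʒ/, /w/.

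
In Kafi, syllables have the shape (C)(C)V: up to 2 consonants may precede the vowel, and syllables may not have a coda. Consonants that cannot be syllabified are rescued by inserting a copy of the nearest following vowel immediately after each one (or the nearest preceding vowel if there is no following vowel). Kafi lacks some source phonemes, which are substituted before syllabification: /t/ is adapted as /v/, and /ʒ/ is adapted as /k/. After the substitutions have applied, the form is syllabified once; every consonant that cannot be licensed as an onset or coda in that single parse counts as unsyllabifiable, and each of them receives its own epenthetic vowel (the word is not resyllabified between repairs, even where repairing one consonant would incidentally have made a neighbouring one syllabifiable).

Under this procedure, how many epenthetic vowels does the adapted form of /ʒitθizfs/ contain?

After substitution the input is /kivθizfs/.
The unsyllabifiable consonants are /z/, /f/, /s/; each receives one epenthetic vowel.

3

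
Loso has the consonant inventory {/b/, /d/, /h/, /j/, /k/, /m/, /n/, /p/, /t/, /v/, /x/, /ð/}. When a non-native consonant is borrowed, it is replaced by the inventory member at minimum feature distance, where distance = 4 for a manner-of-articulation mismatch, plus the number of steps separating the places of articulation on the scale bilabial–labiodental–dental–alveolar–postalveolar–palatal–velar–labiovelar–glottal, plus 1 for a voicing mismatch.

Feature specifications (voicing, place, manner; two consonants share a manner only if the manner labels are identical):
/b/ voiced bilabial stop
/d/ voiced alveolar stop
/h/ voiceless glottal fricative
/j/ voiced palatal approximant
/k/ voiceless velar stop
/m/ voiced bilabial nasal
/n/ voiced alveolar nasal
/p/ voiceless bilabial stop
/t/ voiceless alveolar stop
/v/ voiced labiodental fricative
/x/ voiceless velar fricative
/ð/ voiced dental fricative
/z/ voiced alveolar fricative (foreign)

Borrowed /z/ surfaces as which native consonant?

ð

/ð/ is closest: same manner (fricative), place distance 1 (alveolar→dental), same voicing; total 1. Next closest is /v/ at distance 2.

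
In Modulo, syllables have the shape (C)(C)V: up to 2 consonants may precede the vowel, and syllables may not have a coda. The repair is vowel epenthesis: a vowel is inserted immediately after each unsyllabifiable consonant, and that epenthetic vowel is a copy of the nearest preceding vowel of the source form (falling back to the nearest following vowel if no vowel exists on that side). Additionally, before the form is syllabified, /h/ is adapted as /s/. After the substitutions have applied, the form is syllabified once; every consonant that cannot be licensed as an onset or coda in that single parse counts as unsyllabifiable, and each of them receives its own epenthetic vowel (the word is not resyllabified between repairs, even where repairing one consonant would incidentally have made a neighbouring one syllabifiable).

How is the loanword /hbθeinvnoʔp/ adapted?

Substitution: /h/ → /s/, giving /sbθeinvnoʔp/.
The consonants /s/, /n/, /ʔ/, /p/ cannot be parsed into a legal (C)(C)V syllable (no codas are permitted; onsets may contain at most 2 consonants).
Inserting the epenthetic vowel yields /s/ → /se/, /n/ → /ni/, /ʔ/ → /ʔo/, /p/ → /po/.

sebθeinivnoʔopo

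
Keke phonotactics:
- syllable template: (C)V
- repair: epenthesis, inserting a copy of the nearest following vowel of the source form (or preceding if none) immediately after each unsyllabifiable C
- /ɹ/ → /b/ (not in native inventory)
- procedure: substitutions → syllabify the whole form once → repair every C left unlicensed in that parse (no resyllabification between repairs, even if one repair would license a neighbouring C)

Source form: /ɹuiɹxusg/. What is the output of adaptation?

buibuxusugu

Substitution: /ɹ/ → /b/, giving /buibxusg/.
Under (C)V, the unsyllabifiable consonants are /b/, /s/, /g/ (no codas are permitted; onsets are limited to one consonant).
Each unlicensed consonant becomes the onset of a new syllable: /b/ → /bu/, /s/ → /su/, /g/ → /gu/.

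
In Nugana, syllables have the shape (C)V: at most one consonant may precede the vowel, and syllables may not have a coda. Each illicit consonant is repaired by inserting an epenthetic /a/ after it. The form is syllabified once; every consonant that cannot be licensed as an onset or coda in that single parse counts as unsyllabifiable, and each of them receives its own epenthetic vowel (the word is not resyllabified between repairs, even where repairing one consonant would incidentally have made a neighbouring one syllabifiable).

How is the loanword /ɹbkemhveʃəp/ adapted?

ɹabakemahaveʃəpa

Under (C)V, the unsyllabifiable consonants are /ɹ/, /b/, /m/, /h/, /p/ (no codas are permitted; onsets are limited to one consonant).
Inserting the epenthetic vowel yields /ɹ/ → /ɹa/, /b/ → /ba/, /m/ → /ma/, /h/ → /ha/, /p/ → /pa/.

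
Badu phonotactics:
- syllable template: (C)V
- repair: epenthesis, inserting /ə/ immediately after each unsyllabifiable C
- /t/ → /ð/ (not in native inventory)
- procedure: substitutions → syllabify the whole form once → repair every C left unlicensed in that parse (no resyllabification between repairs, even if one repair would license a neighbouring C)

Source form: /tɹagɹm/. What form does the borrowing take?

Substitution: /t/ → /ð/, giving /ðɹagɹm/.
Under (C)V, the unsyllabifiable consonants are /ð/, /g/, /ɹ/, /m/ (no codas are permitted; onsets are limited to one consonant).
Epenthesis after each stranded consonant: /ð/ → /ðə/, /g/ → /gə/, /ɹ/ → /ɹə/, /m/ → /mə/.

ðəɹagəɹəmə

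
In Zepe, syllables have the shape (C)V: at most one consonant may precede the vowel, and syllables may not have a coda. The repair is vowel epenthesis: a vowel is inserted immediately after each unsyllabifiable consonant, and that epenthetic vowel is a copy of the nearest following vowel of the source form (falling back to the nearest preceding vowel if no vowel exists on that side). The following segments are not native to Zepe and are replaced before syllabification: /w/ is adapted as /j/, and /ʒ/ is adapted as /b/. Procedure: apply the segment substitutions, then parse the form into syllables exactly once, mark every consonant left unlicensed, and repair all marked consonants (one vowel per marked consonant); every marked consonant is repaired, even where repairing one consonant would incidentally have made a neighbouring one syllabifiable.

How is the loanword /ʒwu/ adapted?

buju

Substitution: /ʒ/ → /b/, /w/ → /j/, giving /bju/.
Under (C)V, the unsyllabifiable consonants are /b/ (no codas are permitted; onsets are limited to one consonant).
Inserting the epenthetic vowel yields /b/ → /bu/.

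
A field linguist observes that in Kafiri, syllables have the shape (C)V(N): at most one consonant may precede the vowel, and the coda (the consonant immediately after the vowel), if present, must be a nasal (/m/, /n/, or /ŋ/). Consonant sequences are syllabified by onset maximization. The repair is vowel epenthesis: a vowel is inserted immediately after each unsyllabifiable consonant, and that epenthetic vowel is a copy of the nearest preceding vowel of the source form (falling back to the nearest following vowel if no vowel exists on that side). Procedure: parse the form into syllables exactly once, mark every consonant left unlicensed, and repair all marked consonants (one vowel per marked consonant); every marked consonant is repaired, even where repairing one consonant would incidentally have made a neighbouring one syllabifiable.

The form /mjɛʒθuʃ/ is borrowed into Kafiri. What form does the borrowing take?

mɛjɛʒɛθuʃu

Syllabifying with onset maximization leaves /m/, /ʒ/, /ʃ/ stranded (only a nasal (/m/, /n/, or /ŋ/) is licensed in coda position; onsets are limited to one consonant).
Inserting the epenthetic vowel yields /m/ → /mɛ/, /ʒ/ → /ʒɛ/, /ʃ/ → /ʃu/.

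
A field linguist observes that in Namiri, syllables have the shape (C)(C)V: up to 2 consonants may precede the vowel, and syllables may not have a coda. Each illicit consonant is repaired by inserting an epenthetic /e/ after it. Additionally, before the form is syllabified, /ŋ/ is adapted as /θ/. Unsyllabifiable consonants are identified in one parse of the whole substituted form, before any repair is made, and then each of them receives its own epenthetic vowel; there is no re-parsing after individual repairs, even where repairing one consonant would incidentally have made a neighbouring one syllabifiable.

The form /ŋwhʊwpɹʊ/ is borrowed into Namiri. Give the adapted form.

θewhʊwepɹʊ

Substitution: /ŋ/ → /θ/, giving /θwhʊwpɹʊ/.
The consonants /θ/, /w/ cannot be parsed into a legal (C)(C)V syllable (no codas are permitted; onsets may contain at most 2 consonants).
Each unlicensed consonant becomes the onset of a new syllable: /θ/ → /θe/, /w/ → /we/.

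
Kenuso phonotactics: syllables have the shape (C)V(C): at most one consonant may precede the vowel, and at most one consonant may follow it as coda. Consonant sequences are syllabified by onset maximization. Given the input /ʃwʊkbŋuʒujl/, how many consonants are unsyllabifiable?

3

The consonants /ʃ/, /b/, /l/ cannot be parsed into a legal (C)V(C) syllable (at most one coda consonant is licensed; onsets are limited to one consonant).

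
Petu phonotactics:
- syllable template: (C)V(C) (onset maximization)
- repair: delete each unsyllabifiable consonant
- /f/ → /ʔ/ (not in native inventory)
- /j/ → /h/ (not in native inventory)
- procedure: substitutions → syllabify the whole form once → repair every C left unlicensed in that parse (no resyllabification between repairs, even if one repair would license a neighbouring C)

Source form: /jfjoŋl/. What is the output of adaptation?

hoŋ

Substitution: /j/ → /h/, /f/ → /ʔ/, giving /hʔhoŋl/.
Under (C)V(C), the unsyllabifiable consonants are /h/, /ʔ/, /l/ (at most one coda consonant is licensed; onsets are limited to one consonant).
Deleting the stranded consonants removes /h/, /ʔ/, /l/.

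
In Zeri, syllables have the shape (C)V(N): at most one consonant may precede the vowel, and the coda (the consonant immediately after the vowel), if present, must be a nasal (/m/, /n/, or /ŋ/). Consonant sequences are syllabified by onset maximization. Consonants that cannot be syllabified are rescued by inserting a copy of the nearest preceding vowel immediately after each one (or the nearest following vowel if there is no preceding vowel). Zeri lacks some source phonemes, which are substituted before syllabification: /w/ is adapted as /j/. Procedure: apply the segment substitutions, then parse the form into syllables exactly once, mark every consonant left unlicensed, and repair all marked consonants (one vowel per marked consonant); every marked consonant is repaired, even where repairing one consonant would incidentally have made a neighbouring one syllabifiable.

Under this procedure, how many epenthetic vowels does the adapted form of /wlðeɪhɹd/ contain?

After substitution the input is /jlðeɪhɹd/.
The unsyllabifiable consonants are /j/, /l/, /h/, /ɹ/, /d/; each receives one epenthetic vowel.

5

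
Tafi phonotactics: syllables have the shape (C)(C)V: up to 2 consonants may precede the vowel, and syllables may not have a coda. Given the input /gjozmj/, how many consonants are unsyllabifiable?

3

The consonants /z/, /m/, /j/ cannot be parsed into a legal (C)(C)V syllable (no codas are permitted; onsets may contain at most 2 consonants).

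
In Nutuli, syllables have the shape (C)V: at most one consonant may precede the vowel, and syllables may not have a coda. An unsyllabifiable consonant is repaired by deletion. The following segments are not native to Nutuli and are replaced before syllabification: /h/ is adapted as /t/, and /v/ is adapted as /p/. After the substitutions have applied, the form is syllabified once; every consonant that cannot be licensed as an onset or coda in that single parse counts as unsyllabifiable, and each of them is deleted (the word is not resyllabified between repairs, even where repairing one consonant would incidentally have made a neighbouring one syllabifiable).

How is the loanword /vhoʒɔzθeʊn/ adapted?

toʒɔθeʊ

Substitution: /v/ → /p/, /h/ → /t/, giving /ptoʒɔzθeʊn/.
Syllabifying with onset maximization leaves /p/, /z/, /n/ stranded (no codas are permitted; onsets are limited to one consonant).
Deleting the stranded consonants removes /p/, /z/, /n/.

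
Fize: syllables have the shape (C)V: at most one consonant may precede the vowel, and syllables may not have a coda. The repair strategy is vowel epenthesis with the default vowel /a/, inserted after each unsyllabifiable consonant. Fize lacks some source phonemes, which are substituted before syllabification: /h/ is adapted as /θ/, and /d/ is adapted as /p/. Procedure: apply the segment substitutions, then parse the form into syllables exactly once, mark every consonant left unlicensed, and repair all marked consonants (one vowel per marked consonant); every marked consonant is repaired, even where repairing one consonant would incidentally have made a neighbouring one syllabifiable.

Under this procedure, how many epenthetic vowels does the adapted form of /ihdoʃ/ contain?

After substitution the input is /iθpoʃ/.
The unsyllabifiable consonants are /θ/, /ʃ/; each receives one epenthetic vowel.

2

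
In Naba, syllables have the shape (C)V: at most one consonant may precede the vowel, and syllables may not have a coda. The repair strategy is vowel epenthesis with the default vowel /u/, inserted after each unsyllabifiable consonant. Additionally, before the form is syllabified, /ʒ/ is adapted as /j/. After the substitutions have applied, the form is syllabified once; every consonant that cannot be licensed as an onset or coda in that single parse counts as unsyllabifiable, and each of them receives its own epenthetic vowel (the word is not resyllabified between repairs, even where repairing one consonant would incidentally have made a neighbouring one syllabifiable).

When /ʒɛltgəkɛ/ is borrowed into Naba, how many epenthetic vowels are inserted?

After substitution the input is /jɛltgəkɛ/.
The unsyllabifiable consonants are /l/, /t/; each receives one epenthetic vowel.

2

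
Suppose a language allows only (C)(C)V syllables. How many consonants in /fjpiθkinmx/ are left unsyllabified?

4

The consonants /f/, /n/, /m/, /x/ cannot be parsed into a legal (C)(C)V syllable (no codas are permitted; onsets may contain at most 2 consonants).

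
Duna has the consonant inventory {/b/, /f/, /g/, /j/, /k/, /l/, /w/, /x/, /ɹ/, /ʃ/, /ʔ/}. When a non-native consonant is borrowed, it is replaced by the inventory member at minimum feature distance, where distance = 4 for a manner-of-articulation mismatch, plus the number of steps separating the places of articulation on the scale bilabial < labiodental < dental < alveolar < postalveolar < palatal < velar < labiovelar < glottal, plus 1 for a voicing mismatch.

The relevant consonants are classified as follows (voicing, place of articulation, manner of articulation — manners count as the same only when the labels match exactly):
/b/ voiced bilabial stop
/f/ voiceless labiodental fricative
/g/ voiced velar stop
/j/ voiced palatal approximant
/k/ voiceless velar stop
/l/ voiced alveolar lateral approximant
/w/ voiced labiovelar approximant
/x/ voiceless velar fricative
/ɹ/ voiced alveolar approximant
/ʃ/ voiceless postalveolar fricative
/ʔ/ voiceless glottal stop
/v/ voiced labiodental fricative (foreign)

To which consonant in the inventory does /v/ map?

f

/f/ is closest: same manner (fricative), place distance 0 (labiodental→labiodental), voicing differs (+1); total 1. Next closest is /ʃ/ at distance 4.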